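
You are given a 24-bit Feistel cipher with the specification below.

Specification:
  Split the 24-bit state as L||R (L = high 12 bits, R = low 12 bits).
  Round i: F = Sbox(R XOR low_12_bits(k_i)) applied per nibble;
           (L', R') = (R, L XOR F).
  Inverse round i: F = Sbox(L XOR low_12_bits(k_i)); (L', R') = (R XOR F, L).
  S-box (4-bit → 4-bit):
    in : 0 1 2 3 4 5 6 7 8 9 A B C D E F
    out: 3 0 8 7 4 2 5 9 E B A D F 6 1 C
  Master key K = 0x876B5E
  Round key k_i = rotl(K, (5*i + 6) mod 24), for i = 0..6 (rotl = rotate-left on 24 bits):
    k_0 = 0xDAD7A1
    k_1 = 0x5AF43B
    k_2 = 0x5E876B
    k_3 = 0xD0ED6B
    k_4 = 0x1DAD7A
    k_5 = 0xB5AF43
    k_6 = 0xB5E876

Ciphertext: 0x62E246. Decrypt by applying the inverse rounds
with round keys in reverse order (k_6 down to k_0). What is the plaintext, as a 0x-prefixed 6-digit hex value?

s_0 = ciphertext = 0x62E246
s_1 = InvRound(s_0, k_6) = 0x36862E
s_2 = InvRound(s_1, k_5) = 0x9A3368
s_3 = InvRound(s_2, k_4) = 0x7039A3
s_4 = InvRound(s_3, k_3) = 0x3FD703
s_5 = InvRound(s_4, k_2) = 0x3B63FD
s_6 = InvRound(s_5, k_1) = 0xA1B3B6
s_7 = InvRound(s_6, k_0) = 0x56CA1B

0x56CA1B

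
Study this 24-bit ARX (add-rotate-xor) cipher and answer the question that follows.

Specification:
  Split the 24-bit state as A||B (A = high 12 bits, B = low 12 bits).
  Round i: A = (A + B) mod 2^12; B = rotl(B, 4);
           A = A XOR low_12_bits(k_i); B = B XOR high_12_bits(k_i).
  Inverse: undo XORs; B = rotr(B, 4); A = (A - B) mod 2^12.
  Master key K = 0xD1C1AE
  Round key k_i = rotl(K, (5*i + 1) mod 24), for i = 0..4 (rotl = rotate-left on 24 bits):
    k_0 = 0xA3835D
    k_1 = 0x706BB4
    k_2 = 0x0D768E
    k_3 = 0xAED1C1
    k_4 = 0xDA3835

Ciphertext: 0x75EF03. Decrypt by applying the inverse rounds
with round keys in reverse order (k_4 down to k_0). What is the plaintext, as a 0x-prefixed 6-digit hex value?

s_0 = ciphertext = 0x75EF03
s_1 = InvRound(s_0, k_4) = 0xF4102A
s_2 = InvRound(s_1, k_3) = 0x6D47AC
s_3 = InvRound(s_2, k_2) = 0x4E3B77
s_4 = InvRound(s_3, k_1) = 0xD901C7
s_5 = InvRound(s_4, k_0) = 0xF0EFBF

0xF0EFBF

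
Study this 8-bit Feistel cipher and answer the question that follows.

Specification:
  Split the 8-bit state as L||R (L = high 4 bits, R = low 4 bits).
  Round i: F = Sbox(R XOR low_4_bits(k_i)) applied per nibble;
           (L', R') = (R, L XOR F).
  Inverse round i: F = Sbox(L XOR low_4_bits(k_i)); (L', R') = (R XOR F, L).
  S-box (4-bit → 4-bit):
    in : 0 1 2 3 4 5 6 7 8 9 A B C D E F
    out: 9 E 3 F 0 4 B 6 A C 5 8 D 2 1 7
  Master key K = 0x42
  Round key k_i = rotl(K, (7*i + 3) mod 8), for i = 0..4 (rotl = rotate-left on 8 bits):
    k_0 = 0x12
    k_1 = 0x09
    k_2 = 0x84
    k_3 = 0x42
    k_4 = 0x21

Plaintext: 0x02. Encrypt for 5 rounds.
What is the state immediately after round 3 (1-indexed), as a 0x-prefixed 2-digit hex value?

s_0 = plaintext = 0x02
s_1 = Round(s_0, k_0) = 0x29
s_2 = Round(s_1, k_1) = 0x9B
s_3 = Round(s_2, k_2) = 0xBE
s_4 = Round(s_3, k_3) = 0xE6
s_5 = Round(s_4, k_4) = 0x68

0xBE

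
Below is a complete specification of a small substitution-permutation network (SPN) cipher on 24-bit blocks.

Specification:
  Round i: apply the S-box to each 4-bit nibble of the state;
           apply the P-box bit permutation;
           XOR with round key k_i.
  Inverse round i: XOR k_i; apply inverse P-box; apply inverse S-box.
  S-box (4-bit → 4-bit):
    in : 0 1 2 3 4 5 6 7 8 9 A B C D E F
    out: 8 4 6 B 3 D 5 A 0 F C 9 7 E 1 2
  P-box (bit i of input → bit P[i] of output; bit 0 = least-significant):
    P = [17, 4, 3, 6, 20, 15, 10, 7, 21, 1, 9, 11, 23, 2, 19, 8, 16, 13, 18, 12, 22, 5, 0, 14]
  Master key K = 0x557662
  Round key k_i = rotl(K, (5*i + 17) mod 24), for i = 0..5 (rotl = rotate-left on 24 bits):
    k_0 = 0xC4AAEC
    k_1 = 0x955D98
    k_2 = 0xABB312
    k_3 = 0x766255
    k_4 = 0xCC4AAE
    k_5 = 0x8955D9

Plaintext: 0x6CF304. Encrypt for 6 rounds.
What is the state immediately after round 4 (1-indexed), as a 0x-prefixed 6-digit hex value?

s_0 = plaintext = 0x6CF304
s_1 = Round(s_0, k_0) = 0xA3827B
s_2 = Round(s_1, k_1) = 0x96AF5B
s_3 = Round(s_2, k_2) = 0xF4F6F1
s_4 = Round(s_3, k_3) = 0x57C079
s_5 = Round(s_4, k_4) = 0x06B273
s_6 = Round(s_5, k_5) = 0x0E960B

0x57C079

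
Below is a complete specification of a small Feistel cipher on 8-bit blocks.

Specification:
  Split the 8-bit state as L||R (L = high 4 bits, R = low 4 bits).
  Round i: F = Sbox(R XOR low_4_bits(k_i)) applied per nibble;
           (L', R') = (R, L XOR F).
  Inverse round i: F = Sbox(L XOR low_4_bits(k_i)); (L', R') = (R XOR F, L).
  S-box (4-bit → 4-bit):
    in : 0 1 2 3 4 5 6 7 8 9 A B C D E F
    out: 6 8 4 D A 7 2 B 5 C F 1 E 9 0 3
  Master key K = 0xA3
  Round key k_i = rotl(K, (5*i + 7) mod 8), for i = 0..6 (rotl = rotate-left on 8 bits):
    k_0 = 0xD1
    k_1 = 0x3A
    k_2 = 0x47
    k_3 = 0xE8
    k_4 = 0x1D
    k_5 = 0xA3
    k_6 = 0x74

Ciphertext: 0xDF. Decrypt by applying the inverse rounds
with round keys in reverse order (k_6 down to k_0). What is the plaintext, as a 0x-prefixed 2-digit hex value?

0x4E

s_0 = ciphertext = 0xDF
s_1 = InvRound(s_0, k_6) = 0x3D
s_2 = InvRound(s_1, k_5) = 0xB3
s_3 = InvRound(s_2, k_4) = 0x1B
s_4 = InvRound(s_3, k_3) = 0x71
s_5 = InvRound(s_4, k_2) = 0x77
s_6 = InvRound(s_5, k_1) = 0xE7
s_7 = InvRound(s_6, k_0) = 0x4E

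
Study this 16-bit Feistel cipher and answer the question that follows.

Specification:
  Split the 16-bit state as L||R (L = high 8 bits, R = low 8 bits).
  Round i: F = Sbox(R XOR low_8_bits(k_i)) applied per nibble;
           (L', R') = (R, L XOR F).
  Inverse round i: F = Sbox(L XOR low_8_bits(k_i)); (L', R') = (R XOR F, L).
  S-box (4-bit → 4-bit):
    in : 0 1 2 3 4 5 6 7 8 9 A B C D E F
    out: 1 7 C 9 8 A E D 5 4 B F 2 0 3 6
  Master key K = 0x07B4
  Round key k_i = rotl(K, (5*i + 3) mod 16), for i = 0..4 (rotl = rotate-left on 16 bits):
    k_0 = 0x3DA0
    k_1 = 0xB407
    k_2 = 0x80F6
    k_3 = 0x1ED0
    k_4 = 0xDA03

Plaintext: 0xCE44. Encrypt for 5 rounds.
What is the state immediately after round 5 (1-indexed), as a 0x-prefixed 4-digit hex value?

0xE1C0

s_0 = plaintext = 0xCE44
s_1 = Round(s_0, k_0) = 0x44F6
s_2 = Round(s_1, k_1) = 0xF623
s_3 = Round(s_2, k_2) = 0x23FC
s_4 = Round(s_3, k_3) = 0xFCE1
s_5 = Round(s_4, k_4) = 0xE1C0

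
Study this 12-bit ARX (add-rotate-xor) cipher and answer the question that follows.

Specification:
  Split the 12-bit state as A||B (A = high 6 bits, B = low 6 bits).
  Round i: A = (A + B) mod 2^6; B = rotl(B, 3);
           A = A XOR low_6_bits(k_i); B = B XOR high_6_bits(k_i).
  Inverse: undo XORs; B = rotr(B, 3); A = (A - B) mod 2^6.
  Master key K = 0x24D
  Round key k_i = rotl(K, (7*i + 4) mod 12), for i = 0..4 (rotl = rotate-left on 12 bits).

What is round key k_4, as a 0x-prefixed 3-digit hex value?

K = 0x24D
k_0 = rotl(K, (7*0+4) mod 12) = rotl(K, 4) = 0x4D2
k_1 = rotl(K, (7*1+4) mod 12) = rotl(K, 11) = 0x926
k_2 = rotl(K, (7*2+4) mod 12) = rotl(K, 6) = 0x349
k_3 = rotl(K, (7*3+4) mod 12) = rotl(K, 1) = 0x49A
k_4 = rotl(K, (7*4+4) mod 12) = rotl(K, 8) = 0xD24

0xD24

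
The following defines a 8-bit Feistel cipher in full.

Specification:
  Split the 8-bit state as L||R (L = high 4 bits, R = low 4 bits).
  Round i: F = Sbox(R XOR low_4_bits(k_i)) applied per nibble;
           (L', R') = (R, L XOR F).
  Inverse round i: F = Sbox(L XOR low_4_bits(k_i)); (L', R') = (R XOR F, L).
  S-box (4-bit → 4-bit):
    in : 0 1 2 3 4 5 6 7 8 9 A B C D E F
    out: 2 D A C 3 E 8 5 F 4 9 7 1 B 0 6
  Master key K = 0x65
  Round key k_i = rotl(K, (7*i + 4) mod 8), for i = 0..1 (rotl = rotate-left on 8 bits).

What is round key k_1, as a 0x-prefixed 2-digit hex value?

0x2B

K = 0x65
k_0 = rotl(K, (7*0+4) mod 8) = rotl(K, 4) = 0x56
k_1 = rotl(K, (7*1+4) mod 8) = rotl(K, 3) = 0x2B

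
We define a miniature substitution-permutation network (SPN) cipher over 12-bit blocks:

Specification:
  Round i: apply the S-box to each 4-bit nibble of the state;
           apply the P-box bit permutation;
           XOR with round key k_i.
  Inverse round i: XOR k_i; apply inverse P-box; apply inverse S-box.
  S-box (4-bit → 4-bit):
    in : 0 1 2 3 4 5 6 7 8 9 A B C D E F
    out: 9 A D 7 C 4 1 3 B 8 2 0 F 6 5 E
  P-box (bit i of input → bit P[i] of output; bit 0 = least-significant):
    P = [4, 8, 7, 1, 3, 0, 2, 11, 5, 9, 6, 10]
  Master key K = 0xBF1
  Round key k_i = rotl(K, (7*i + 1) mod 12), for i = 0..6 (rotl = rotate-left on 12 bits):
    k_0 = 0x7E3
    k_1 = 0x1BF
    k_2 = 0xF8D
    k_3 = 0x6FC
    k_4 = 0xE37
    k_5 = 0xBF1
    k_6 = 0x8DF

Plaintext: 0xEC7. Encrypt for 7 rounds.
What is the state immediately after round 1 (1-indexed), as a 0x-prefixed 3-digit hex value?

0xE9E

s_0 = plaintext = 0xEC7
s_1 = Round(s_0, k_0) = 0xE9E
s_2 = Round(s_1, k_1) = 0x94F
s_3 = Round(s_2, k_2) = 0x20B
s_4 = Round(s_3, k_3) = 0xA94
s_5 = Round(s_4, k_4) = 0x4B5
s_6 = Round(s_5, k_5) = 0xF31
s_7 = Round(s_6, k_6) = 0xF90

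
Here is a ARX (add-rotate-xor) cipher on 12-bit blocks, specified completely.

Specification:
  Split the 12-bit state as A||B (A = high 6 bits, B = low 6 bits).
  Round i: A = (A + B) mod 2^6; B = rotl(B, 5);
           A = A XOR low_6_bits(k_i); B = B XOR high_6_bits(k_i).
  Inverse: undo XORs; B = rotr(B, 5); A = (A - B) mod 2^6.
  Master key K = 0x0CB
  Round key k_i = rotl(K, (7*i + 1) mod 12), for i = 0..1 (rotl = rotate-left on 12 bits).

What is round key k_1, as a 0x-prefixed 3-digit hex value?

0xB0C

K = 0x0CB
k_0 = rotl(K, (7*0+1) mod 12) = rotl(K, 1) = 0x196
k_1 = rotl(K, (7*1+1) mod 12) = rotl(K, 8) = 0xB0C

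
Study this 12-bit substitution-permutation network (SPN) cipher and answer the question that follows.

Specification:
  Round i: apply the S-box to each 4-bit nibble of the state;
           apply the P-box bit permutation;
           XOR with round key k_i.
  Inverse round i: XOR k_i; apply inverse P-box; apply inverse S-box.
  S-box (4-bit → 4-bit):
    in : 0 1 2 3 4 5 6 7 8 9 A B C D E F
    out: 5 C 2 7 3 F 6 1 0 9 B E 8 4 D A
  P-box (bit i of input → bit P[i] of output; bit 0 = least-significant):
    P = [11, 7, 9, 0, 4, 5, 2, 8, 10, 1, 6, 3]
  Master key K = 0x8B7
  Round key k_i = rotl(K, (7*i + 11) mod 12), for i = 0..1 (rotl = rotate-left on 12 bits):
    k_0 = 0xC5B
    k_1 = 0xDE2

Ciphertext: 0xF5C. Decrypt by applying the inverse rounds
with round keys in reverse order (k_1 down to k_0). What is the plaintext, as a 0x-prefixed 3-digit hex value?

s_0 = ciphertext = 0xF5C
s_1 = InvRound(s_0, k_1) = 0xF36
s_2 = InvRound(s_1, k_0) = 0x1B1

0x1B1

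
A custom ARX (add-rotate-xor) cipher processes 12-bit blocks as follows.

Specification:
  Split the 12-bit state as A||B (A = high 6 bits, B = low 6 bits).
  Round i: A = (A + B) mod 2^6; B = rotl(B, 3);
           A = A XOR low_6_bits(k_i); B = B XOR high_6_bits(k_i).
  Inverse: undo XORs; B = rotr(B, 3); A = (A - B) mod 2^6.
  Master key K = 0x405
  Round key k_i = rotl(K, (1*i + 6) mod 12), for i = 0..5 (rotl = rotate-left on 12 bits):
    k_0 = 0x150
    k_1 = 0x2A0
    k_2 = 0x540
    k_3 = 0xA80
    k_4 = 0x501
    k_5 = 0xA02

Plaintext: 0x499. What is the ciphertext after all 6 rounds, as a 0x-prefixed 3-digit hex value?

s_0 = plaintext = 0x499
s_1 = Round(s_0, k_0) = 0xECE
s_2 = Round(s_1, k_1) = 0xA7B
s_3 = Round(s_2, k_2) = 0x90A
s_4 = Round(s_3, k_3) = 0xBBB
s_5 = Round(s_4, k_4) = 0xA0B
s_6 = Round(s_5, k_5) = 0xC71

0xC71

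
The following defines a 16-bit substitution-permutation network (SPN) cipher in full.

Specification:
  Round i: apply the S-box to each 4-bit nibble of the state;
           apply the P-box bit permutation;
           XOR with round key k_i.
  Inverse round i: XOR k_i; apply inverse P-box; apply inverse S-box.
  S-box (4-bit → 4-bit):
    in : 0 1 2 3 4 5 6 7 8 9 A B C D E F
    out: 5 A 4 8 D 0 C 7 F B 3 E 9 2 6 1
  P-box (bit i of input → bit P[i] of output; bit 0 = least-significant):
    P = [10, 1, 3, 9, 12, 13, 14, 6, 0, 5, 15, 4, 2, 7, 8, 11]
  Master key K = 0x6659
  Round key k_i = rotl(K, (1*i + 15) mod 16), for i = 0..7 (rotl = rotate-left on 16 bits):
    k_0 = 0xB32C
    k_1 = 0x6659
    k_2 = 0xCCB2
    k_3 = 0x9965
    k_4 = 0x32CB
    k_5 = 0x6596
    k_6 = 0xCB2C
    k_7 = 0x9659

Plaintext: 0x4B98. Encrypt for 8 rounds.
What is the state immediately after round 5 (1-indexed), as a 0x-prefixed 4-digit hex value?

0x2F5B

s_0 = plaintext = 0x4B98
s_1 = Round(s_0, k_0) = 0x0C52
s_2 = Round(s_1, k_1) = 0x6744
s_3 = Round(s_2, k_2) = 0x13DB
s_4 = Round(s_3, k_3) = 0xB3FF
s_5 = Round(s_4, k_4) = 0x2F5B
s_6 = Round(s_5, k_5) = 0x669D
s_7 = Round(s_6, k_6) = 0x727E
s_8 = Round(s_7, k_7) = 0x67D7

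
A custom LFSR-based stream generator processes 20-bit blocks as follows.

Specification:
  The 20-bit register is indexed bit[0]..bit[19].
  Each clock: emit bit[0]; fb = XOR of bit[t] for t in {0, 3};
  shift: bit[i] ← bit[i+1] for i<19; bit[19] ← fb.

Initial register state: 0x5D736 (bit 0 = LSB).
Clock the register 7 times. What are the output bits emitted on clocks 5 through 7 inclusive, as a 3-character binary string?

reg_0 = 0x5D736
clock 1: out=0, reg = 0x2EB9B
clock 2: out=1, reg = 0x175CD
clock 3: out=1, reg = 0x0BAE6
clock 4: out=0, reg = 0x05D73
clock 5: out=1, reg = 0x82EB9
clock 6: out=1, reg = 0x4175C
clock 7: out=0, reg = 0xA0BAE

110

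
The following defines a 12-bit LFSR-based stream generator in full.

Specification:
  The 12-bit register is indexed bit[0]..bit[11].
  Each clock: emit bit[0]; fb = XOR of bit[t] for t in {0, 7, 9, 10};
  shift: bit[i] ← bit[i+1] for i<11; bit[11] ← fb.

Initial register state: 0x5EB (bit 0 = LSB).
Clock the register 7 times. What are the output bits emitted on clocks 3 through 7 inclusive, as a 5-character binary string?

01011

reg_0 = 0x5EB
clock 1: out=1, reg = 0xAF5
clock 2: out=1, reg = 0xD7A
clock 3: out=0, reg = 0xEBD
clock 4: out=1, reg = 0x75E
clock 5: out=0, reg = 0x3AF
clock 6: out=1, reg = 0x9D7
clock 7: out=1, reg = 0x4EB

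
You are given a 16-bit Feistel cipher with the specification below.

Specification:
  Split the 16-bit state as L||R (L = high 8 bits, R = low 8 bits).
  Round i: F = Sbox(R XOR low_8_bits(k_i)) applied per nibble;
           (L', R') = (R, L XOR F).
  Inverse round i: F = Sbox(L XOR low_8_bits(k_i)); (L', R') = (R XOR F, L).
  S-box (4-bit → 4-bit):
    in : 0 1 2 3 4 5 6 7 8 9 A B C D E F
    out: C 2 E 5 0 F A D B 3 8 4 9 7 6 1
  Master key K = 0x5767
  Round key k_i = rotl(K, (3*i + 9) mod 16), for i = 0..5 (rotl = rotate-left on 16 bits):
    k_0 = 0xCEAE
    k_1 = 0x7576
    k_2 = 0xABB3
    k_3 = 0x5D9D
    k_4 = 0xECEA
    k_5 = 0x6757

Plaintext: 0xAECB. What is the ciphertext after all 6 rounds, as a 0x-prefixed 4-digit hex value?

s_0 = plaintext = 0xAECB
s_1 = Round(s_0, k_0) = 0xCB01
s_2 = Round(s_1, k_1) = 0x0116
s_3 = Round(s_2, k_2) = 0x168E
s_4 = Round(s_3, k_3) = 0x8E33
s_5 = Round(s_4, k_4) = 0x33FD
s_6 = Round(s_5, k_5) = 0xFDBB

0xFDBB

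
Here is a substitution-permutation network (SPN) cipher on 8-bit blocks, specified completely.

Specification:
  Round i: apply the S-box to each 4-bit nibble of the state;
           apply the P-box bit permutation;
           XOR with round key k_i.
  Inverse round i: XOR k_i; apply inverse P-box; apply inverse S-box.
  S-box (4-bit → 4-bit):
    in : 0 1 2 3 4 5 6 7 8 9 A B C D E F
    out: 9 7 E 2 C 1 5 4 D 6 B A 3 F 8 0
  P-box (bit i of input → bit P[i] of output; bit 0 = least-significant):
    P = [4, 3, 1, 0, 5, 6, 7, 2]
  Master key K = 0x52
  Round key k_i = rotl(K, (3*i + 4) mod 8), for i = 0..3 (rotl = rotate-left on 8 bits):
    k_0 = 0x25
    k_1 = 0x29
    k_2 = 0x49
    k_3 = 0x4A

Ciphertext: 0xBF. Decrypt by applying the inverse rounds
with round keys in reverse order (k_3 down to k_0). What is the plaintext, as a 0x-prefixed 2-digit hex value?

0xEA

s_0 = ciphertext = 0xBF
s_1 = InvRound(s_0, k_3) = 0xD0
s_2 = InvRound(s_1, k_2) = 0x7A
s_3 = InvRound(s_2, k_1) = 0x38
s_4 = InvRound(s_3, k_0) = 0xEA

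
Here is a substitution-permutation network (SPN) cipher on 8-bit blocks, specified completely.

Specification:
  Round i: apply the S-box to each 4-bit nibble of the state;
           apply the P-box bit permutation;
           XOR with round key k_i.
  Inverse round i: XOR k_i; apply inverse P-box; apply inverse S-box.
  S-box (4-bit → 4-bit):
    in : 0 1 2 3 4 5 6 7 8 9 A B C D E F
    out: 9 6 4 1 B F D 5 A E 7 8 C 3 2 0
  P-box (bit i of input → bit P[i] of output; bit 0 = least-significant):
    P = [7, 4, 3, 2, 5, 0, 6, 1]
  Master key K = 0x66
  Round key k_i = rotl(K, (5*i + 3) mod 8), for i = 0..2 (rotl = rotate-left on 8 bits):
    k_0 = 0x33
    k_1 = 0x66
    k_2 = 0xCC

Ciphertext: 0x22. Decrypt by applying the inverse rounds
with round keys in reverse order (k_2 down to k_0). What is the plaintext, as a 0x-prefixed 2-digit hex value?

s_0 = ciphertext = 0x22
s_1 = InvRound(s_0, k_2) = 0x66
s_2 = InvRound(s_1, k_1) = 0xFF
s_3 = InvRound(s_2, k_0) = 0x26

0x26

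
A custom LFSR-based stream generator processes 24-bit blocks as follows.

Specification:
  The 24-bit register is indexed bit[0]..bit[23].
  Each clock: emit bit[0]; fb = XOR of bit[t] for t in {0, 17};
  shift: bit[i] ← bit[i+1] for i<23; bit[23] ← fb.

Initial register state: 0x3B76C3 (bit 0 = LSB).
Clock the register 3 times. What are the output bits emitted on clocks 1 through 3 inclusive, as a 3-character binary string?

110

reg_0 = 0x3B76C3
clock 1: out=1, reg = 0x1DBB61
clock 2: out=1, reg = 0x8EDDB0
clock 3: out=0, reg = 0xC76ED8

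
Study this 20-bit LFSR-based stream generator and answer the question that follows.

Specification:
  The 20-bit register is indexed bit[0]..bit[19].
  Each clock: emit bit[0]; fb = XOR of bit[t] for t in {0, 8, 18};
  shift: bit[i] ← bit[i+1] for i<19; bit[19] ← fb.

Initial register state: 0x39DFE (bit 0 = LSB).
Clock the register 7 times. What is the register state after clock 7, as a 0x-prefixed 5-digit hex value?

0x3E73B

reg_0 = 0x39DFE
clock 1: out=0, reg = 0x9CEFF
clock 2: out=1, reg = 0xCE77F
clock 3: out=1, reg = 0xE73BF
clock 4: out=1, reg = 0xF39DF
clock 5: out=1, reg = 0xF9CEF
clock 6: out=1, reg = 0x7CE77
clock 7: out=1, reg = 0x3E73B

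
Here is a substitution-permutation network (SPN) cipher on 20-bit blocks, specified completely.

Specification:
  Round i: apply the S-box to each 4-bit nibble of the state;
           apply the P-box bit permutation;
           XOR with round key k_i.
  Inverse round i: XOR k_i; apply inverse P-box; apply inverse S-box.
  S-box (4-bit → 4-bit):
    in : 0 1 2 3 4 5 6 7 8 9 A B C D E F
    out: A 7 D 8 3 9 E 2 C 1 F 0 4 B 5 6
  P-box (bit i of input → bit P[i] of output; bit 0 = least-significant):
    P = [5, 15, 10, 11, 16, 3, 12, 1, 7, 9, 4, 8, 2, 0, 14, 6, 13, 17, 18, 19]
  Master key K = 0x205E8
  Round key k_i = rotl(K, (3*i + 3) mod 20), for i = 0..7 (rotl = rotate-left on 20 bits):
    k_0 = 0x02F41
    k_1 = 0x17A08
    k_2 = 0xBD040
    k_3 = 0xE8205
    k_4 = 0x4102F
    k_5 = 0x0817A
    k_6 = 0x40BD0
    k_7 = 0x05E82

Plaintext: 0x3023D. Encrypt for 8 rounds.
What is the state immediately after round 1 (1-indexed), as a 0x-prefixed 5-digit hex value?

0x8A6B2

s_0 = plaintext = 0x3023D
s_1 = Round(s_0, k_0) = 0x8A6B2
s_2 = Round(s_1, k_1) = 0xD357D
s_3 = Round(s_2, k_2) = 0x179A8
s_4 = Round(s_3, k_3) = 0x9BE8E
s_5 = Round(s_4, k_4) = 0x4249D
s_6 = Round(s_5, k_5) = 0x36B9E
s_7 = Round(s_6, k_6) = 0xD4FB1
s_8 = Round(s_7, k_7) = 0xAF8B7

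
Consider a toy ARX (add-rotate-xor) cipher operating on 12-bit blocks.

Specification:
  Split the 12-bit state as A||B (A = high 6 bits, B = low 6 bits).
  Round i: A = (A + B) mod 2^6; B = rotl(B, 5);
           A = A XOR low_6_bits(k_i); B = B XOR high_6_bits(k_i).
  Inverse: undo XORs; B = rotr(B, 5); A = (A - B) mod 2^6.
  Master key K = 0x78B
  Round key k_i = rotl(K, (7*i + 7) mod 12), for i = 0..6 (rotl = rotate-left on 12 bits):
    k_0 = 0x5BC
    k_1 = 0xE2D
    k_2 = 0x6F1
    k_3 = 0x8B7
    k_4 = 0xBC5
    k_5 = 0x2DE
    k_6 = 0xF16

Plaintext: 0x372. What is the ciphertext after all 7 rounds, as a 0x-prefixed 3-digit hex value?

s_0 = plaintext = 0x372
s_1 = Round(s_0, k_0) = 0x0CF
s_2 = Round(s_1, k_1) = 0xFDF
s_3 = Round(s_2, k_2) = 0xBF4
s_4 = Round(s_3, k_3) = 0x538
s_5 = Round(s_4, k_4) = 0x273
s_6 = Round(s_5, k_5) = 0x8B2
s_7 = Round(s_6, k_6) = 0x0A5

0x0A5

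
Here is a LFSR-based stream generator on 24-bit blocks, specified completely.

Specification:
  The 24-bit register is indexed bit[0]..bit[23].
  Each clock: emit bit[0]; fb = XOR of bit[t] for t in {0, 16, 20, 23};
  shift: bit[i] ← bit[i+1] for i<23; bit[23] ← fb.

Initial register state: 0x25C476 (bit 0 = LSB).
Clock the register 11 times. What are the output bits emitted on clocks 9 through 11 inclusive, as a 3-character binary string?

001

reg_0 = 0x25C476
clock 1: out=0, reg = 0x92E23B
clock 2: out=1, reg = 0xC9711D
clock 3: out=1, reg = 0xE4B88E
clock 4: out=0, reg = 0xF25C47
clock 5: out=1, reg = 0xF92E23
clock 6: out=1, reg = 0x7C9711
clock 7: out=1, reg = 0x3E4B88
clock 8: out=0, reg = 0x9F25C4
clock 9: out=0, reg = 0xCF92E2
clock 10: out=0, reg = 0x67C971
clock 11: out=1, reg = 0x33E4B8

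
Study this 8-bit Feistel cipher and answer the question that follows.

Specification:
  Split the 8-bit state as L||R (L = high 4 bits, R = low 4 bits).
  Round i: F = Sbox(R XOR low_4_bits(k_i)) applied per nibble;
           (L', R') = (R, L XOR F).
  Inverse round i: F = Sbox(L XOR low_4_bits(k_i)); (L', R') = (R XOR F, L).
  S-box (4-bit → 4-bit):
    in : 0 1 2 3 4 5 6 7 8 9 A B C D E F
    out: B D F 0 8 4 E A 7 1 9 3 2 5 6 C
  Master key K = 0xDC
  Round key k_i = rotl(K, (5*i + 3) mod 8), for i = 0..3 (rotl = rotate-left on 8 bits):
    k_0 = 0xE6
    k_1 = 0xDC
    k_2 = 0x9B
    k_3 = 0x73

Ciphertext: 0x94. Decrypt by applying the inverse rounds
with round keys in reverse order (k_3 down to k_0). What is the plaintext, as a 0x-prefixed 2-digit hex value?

0x0E

s_0 = ciphertext = 0x94
s_1 = InvRound(s_0, k_3) = 0xD9
s_2 = InvRound(s_1, k_2) = 0x7D
s_3 = InvRound(s_2, k_1) = 0xE7
s_4 = InvRound(s_3, k_0) = 0x0E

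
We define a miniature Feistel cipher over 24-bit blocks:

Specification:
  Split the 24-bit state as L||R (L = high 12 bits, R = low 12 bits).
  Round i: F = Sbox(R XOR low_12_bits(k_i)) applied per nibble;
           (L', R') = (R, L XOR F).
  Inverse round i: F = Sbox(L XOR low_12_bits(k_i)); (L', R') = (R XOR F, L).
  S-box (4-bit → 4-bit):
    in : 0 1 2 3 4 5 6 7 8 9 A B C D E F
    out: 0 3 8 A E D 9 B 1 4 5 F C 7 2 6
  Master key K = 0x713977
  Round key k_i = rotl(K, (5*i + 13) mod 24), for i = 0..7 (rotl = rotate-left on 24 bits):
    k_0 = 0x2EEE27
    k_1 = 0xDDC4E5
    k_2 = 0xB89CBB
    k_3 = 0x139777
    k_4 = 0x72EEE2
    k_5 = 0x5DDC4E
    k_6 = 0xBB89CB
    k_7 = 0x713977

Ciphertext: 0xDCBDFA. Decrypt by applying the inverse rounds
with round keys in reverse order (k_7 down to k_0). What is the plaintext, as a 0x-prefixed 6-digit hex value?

0x1D659E

s_0 = ciphertext = 0xDCBDFA
s_1 = InvRound(s_0, k_7) = 0x306DCB
s_2 = InvRound(s_1, k_6) = 0x80C306
s_3 = InvRound(s_2, k_5) = 0xDEE80C
s_4 = InvRound(s_3, k_4) = 0x200DEE
s_5 = InvRound(s_4, k_3) = 0x055200
s_6 = InvRound(s_5, k_2) = 0xE22055
s_7 = InvRound(s_6, k_1) = 0x59EE22
s_8 = InvRound(s_7, k_0) = 0x1D659E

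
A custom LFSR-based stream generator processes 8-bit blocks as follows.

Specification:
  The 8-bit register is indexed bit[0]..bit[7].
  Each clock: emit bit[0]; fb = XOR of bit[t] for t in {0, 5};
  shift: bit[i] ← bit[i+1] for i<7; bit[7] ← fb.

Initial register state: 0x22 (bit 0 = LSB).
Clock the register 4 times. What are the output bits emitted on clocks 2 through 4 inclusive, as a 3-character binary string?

reg_0 = 0x22
clock 1: out=0, reg = 0x91
clock 2: out=1, reg = 0xC8
clock 3: out=0, reg = 0x64
clock 4: out=0, reg = 0xB2

100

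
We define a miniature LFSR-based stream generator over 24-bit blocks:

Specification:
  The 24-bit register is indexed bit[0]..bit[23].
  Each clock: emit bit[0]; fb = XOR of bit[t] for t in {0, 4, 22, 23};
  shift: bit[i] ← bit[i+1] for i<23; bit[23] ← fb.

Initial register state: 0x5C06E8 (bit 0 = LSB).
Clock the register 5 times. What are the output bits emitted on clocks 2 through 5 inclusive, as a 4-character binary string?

0010

reg_0 = 0x5C06E8
clock 1: out=0, reg = 0xAE0374
clock 2: out=0, reg = 0x5701BA
clock 3: out=0, reg = 0x2B80DD
clock 4: out=1, reg = 0x15C06E
clock 5: out=0, reg = 0x0AE037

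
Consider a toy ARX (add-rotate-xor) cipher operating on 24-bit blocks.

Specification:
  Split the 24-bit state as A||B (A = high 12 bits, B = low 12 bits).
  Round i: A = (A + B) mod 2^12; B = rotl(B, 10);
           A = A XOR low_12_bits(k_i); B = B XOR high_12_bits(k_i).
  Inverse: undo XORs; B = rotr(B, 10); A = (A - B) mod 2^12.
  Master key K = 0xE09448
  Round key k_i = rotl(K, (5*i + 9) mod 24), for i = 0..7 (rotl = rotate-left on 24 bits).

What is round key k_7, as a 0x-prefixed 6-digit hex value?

0x8E0944

K = 0xE09448
k_0 = rotl(K, (5*0+9) mod 24) = rotl(K, 9) = 0x2891C1
k_1 = rotl(K, (5*1+9) mod 24) = rotl(K, 14) = 0x123825
k_2 = rotl(K, (5*2+9) mod 24) = rotl(K, 19) = 0x4704A2
k_3 = rotl(K, (5*3+9) mod 24) = rotl(K, 0) = 0xE09448
k_4 = rotl(K, (5*4+9) mod 24) = rotl(K, 5) = 0x12891C
k_5 = rotl(K, (5*5+9) mod 24) = rotl(K, 10) = 0x512382
k_6 = rotl(K, (5*6+9) mod 24) = rotl(K, 15) = 0x24704A
k_7 = rotl(K, (5*7+9) mod 24) = rotl(K, 20) = 0x8E0944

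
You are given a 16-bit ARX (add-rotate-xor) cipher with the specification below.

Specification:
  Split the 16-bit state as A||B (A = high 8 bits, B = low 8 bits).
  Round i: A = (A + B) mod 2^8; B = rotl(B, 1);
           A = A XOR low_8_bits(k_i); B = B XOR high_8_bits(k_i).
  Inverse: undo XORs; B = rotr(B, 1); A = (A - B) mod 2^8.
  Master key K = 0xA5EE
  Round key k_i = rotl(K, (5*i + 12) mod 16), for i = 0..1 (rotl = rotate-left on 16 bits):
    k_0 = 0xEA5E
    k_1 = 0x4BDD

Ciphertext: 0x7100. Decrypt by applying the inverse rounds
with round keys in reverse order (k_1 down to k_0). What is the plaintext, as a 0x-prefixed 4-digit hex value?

s_0 = ciphertext = 0x7100
s_1 = InvRound(s_0, k_1) = 0x07A5
s_2 = InvRound(s_1, k_0) = 0xB2A7

0xB2A7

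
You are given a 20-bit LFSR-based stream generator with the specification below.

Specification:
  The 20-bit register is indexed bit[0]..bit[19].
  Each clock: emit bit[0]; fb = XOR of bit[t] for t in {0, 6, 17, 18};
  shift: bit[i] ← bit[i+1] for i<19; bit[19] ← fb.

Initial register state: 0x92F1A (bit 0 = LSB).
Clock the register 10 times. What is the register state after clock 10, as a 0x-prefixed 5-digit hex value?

reg_0 = 0x92F1A
clock 1: out=0, reg = 0x4978D
clock 2: out=1, reg = 0x24BC6
clock 3: out=0, reg = 0x125E3
clock 4: out=1, reg = 0x092F1
clock 5: out=1, reg = 0x04978
clock 6: out=0, reg = 0x824BC
clock 7: out=0, reg = 0x4125E
clock 8: out=0, reg = 0x2092F
clock 9: out=1, reg = 0x10497
clock 10: out=1, reg = 0x8824B

0x8824B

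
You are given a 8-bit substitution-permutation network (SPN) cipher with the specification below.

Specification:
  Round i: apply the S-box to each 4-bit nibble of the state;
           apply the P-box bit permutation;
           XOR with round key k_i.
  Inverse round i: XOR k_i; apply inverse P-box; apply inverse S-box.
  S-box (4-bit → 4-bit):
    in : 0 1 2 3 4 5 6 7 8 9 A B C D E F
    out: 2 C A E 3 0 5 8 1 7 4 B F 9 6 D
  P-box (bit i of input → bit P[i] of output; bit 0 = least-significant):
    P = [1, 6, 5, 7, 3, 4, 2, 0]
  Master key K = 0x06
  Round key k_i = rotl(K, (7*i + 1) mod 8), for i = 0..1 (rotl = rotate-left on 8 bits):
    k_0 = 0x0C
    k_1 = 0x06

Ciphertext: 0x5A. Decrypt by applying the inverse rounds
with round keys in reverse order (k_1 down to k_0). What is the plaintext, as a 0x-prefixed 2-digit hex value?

0x97

s_0 = ciphertext = 0x5A
s_1 = InvRound(s_0, k_1) = 0x90
s_2 = InvRound(s_1, k_0) = 0x97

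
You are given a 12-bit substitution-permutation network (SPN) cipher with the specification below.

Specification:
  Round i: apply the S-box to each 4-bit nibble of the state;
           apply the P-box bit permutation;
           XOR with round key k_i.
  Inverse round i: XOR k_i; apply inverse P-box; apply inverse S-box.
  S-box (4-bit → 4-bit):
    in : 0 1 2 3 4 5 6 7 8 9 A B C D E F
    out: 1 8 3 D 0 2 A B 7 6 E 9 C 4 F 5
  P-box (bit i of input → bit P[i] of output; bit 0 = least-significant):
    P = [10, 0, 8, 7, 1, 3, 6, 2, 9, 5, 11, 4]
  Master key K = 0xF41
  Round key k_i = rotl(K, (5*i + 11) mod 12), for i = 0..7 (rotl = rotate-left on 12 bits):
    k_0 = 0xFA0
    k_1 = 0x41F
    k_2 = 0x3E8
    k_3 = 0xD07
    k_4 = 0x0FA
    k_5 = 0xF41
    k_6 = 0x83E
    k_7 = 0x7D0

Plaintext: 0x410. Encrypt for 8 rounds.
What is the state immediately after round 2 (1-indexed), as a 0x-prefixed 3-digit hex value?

s_0 = plaintext = 0x410
s_1 = Round(s_0, k_0) = 0xBA4
s_2 = Round(s_1, k_1) = 0x643
s_3 = Round(s_2, k_2) = 0x658
s_4 = Round(s_3, k_3) = 0x83E
s_5 = Round(s_4, k_4) = 0xF1D
s_6 = Round(s_5, k_5) = 0x445
s_7 = Round(s_6, k_6) = 0x83F
s_8 = Round(s_7, k_7) = 0x8B6

0x643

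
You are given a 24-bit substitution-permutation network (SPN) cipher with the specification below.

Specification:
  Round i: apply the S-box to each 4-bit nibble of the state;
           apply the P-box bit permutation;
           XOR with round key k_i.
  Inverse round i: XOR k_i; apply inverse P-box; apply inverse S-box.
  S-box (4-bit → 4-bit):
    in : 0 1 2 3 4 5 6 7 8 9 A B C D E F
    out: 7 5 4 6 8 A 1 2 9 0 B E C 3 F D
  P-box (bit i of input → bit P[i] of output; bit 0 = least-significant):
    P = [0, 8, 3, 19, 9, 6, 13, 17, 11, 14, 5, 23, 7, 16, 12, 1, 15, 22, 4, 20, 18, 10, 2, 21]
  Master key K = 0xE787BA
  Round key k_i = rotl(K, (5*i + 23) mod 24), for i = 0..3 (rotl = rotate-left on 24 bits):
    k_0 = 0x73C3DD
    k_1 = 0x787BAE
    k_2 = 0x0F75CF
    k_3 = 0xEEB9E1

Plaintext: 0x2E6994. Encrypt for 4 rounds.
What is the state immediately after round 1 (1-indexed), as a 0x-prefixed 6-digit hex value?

0x2B4349

s_0 = plaintext = 0x2E6994
s_1 = Round(s_0, k_0) = 0x2B4349
s_2 = Round(s_1, k_1) = 0x2A3B98
s_3 = Round(s_2, k_2) = 0xD6A5EA
s_4 = Round(s_3, k_3) = 0x615E22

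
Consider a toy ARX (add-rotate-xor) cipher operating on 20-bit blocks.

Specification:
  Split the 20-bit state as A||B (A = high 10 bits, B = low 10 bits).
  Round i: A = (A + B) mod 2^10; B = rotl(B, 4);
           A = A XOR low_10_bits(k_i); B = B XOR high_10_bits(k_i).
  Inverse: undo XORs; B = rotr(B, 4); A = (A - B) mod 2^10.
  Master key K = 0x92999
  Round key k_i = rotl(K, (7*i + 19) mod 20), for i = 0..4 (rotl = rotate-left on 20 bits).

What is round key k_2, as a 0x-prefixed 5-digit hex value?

K = 0x92999
k_0 = rotl(K, (7*0+19) mod 20) = rotl(K, 19) = 0xC94CC
k_1 = rotl(K, (7*1+19) mod 20) = rotl(K, 6) = 0xA6664
k_2 = rotl(K, (7*2+19) mod 20) = rotl(K, 13) = 0x33253

0x33253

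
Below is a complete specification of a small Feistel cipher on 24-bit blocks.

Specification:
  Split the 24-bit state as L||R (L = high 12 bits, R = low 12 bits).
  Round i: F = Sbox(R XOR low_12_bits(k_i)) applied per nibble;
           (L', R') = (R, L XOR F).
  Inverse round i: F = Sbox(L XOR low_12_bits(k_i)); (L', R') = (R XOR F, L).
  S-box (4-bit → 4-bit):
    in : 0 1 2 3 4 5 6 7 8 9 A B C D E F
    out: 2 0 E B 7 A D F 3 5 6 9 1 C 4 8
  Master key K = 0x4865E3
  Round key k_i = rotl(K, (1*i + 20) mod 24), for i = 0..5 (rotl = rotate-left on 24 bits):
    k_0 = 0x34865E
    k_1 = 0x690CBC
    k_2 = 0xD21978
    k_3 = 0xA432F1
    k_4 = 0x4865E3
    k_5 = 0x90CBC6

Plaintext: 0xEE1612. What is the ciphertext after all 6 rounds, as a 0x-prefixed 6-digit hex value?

0x8321D7

s_0 = plaintext = 0xEE1612
s_1 = Round(s_0, k_0) = 0x612C90
s_2 = Round(s_1, k_1) = 0xC904F3
s_3 = Round(s_2, k_2) = 0x4F30A9
s_4 = Round(s_3, k_3) = 0x0A9A50
s_5 = Round(s_4, k_4) = 0xA50832
s_6 = Round(s_5, k_5) = 0x8321D7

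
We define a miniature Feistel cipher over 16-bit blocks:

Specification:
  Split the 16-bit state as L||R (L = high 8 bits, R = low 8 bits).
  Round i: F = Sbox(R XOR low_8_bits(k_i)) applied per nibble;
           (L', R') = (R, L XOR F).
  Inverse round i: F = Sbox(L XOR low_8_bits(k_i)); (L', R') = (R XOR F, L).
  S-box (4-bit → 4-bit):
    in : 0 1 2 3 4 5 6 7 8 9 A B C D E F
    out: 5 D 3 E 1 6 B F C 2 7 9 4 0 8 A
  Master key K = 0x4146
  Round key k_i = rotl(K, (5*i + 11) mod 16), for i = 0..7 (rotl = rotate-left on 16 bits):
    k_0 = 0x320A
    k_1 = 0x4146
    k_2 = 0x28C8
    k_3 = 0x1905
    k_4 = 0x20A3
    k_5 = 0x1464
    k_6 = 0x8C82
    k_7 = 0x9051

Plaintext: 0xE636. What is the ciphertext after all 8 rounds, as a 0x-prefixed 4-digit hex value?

s_0 = plaintext = 0xE636
s_1 = Round(s_0, k_0) = 0x3602
s_2 = Round(s_1, k_1) = 0x0227
s_3 = Round(s_2, k_2) = 0x2788
s_4 = Round(s_3, k_3) = 0x88E7
s_5 = Round(s_4, k_4) = 0xE799
s_6 = Round(s_5, k_5) = 0x9947
s_7 = Round(s_6, k_6) = 0x47DF
s_8 = Round(s_7, k_7) = 0xDF8F

0xDF8F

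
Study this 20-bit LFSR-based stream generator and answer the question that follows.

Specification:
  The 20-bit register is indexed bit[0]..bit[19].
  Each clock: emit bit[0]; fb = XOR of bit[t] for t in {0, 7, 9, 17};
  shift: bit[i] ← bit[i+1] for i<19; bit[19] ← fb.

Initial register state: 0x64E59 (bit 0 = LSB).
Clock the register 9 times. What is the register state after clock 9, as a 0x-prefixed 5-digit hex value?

0x54B27

reg_0 = 0x64E59
clock 1: out=1, reg = 0xB272C
clock 2: out=0, reg = 0x59396
clock 3: out=0, reg = 0x2C9CB
clock 4: out=1, reg = 0x964E5
clock 5: out=1, reg = 0x4B272
clock 6: out=0, reg = 0xA5939
clock 7: out=1, reg = 0x52C9C
clock 8: out=0, reg = 0xA964E
clock 9: out=0, reg = 0x54B27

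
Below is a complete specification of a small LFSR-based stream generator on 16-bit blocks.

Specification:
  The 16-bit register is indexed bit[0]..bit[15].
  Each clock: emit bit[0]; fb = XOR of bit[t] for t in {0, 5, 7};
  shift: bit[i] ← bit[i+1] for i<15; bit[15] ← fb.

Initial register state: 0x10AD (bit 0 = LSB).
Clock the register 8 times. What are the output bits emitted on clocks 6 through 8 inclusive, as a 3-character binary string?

reg_0 = 0x10AD
clock 1: out=1, reg = 0x8856
clock 2: out=0, reg = 0x442B
clock 3: out=1, reg = 0x2215
clock 4: out=1, reg = 0x910A
clock 5: out=0, reg = 0x4885
clock 6: out=1, reg = 0x2442
clock 7: out=0, reg = 0x1221
clock 8: out=1, reg = 0x0910

101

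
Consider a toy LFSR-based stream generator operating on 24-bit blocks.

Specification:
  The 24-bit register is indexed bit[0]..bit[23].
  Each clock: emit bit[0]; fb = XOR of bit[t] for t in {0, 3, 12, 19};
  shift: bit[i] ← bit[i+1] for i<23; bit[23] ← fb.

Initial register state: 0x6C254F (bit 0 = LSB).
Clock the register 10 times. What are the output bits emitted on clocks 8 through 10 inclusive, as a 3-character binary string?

reg_0 = 0x6C254F
clock 1: out=1, reg = 0xB612A7
clock 2: out=1, reg = 0x5B0953
clock 3: out=1, reg = 0x2D84A9
clock 4: out=1, reg = 0x96C254
clock 5: out=0, reg = 0x4B612A
clock 6: out=0, reg = 0x25B095
clock 7: out=1, reg = 0x12D84A
clock 8: out=0, reg = 0x096C25
clock 9: out=1, reg = 0x04B612
clock 10: out=0, reg = 0x825B09

010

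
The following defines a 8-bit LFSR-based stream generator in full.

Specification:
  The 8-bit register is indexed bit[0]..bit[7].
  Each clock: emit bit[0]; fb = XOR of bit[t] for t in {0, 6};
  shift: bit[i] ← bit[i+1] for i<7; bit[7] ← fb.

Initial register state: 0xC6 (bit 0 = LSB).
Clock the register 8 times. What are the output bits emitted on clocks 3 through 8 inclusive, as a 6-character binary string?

reg_0 = 0xC6
clock 1: out=0, reg = 0xE3
clock 2: out=1, reg = 0x71
clock 3: out=1, reg = 0x38
clock 4: out=0, reg = 0x1C
clock 5: out=0, reg = 0x0E
clock 6: out=0, reg = 0x07
clock 7: out=1, reg = 0x83
clock 8: out=1, reg = 0xC1

100011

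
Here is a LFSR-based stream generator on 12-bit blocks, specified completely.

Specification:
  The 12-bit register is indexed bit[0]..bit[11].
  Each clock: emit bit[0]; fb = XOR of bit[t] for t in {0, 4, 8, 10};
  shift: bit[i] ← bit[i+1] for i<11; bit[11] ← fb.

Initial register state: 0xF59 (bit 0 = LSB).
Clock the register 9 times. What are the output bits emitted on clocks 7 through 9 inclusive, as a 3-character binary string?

101

reg_0 = 0xF59
clock 1: out=1, reg = 0x7AC
clock 2: out=0, reg = 0x3D6
clock 3: out=0, reg = 0x1EB
clock 4: out=1, reg = 0x0F5
clock 5: out=1, reg = 0x07A
clock 6: out=0, reg = 0x83D
clock 7: out=1, reg = 0x41E
clock 8: out=0, reg = 0x20F
clock 9: out=1, reg = 0x907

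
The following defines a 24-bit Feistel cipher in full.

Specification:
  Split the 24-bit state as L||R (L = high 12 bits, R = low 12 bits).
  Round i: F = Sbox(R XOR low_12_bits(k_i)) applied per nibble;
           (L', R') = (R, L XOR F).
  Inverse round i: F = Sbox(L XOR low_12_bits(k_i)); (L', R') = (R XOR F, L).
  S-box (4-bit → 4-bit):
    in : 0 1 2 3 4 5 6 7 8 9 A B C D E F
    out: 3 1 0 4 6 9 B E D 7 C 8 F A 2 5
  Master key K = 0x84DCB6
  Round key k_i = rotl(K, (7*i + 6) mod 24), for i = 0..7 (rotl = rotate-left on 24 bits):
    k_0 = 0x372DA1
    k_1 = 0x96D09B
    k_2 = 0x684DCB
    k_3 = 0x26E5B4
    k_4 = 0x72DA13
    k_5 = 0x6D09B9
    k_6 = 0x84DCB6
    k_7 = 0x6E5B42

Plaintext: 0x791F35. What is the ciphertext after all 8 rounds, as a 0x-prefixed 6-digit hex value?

0xF90EC7

s_0 = plaintext = 0x791F35
s_1 = Round(s_0, k_0) = 0xF357E7
s_2 = Round(s_1, k_1) = 0x7E71DA
s_3 = Round(s_2, k_2) = 0x1DA8F6
s_4 = Round(s_3, k_3) = 0x8F6BBA
s_5 = Round(s_4, k_4) = 0xBBA931
s_6 = Round(s_5, k_5) = 0x931867
s_7 = Round(s_6, k_6) = 0x867F90
s_8 = Round(s_7, k_7) = 0xF90EC7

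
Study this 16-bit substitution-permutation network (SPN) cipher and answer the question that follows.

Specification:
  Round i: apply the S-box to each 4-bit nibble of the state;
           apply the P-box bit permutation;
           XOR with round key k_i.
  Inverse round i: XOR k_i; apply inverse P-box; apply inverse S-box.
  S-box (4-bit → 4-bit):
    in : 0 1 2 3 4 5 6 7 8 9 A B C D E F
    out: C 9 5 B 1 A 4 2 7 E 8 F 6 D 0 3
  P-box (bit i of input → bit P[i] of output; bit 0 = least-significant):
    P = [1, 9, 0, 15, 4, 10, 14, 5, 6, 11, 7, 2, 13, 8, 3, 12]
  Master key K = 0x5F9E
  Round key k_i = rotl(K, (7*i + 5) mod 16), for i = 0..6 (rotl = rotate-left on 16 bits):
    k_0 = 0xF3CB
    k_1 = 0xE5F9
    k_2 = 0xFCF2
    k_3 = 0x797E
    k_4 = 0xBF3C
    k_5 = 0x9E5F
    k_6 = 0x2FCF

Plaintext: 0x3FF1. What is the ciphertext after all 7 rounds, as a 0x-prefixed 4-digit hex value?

0x5E69

s_0 = plaintext = 0x3FF1
s_1 = Round(s_0, k_0) = 0x4E99
s_2 = Round(s_1, k_1) = 0x03D8
s_3 = Round(s_2, k_2) = 0xA68D
s_4 = Round(s_3, k_3) = 0xADED
s_5 = Round(s_4, k_4) = 0x2FFB
s_6 = Round(s_5, k_5) = 0x3004
s_7 = Round(s_6, k_6) = 0x5E69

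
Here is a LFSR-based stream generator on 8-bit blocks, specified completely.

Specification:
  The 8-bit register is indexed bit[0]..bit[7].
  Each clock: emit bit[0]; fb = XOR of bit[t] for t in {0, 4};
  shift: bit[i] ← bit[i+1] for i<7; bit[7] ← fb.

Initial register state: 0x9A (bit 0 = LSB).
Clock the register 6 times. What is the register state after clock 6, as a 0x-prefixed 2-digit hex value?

0x8E

reg_0 = 0x9A
clock 1: out=0, reg = 0xCD
clock 2: out=1, reg = 0xE6
clock 3: out=0, reg = 0x73
clock 4: out=1, reg = 0x39
clock 5: out=1, reg = 0x1C
clock 6: out=0, reg = 0x8E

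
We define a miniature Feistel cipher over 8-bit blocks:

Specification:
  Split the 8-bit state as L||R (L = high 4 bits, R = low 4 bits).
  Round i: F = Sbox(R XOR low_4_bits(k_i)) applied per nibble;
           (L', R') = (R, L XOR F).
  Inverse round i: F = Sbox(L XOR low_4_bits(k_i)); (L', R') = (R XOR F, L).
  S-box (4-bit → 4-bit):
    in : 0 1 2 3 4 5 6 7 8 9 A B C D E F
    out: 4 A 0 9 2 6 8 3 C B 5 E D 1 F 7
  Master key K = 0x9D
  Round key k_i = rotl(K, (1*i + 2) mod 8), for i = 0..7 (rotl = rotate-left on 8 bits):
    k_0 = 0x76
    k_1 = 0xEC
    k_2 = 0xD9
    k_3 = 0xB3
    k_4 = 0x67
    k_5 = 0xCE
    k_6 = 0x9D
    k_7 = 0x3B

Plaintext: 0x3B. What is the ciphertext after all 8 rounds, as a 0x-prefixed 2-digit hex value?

s_0 = plaintext = 0x3B
s_1 = Round(s_0, k_0) = 0xB2
s_2 = Round(s_1, k_1) = 0x24
s_3 = Round(s_2, k_2) = 0x43
s_4 = Round(s_3, k_3) = 0x30
s_5 = Round(s_4, k_4) = 0x00
s_6 = Round(s_5, k_5) = 0x0F
s_7 = Round(s_6, k_6) = 0xF0
s_8 = Round(s_7, k_7) = 0x01

0x01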